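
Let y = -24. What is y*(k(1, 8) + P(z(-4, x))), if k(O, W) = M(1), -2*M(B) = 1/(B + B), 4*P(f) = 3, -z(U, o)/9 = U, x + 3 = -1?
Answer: -12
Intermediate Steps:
x = -4 (x = -3 - 1 = -4)
z(U, o) = -9*U
P(f) = ¾ (P(f) = (¼)*3 = ¾)
M(B) = -1/(4*B) (M(B) = -1/(2*(B + B)) = -1/(2*B)/2 = -1/(4*B))
k(O, W) = -¼ (k(O, W) = -¼/1 = -¼*1 = -¼)
y*(k(1, 8) + P(z(-4, x))) = -24*(-¼ + ¾) = -24*½ = -12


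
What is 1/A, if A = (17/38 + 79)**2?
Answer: 1444/9114361 ≈ 0.00015843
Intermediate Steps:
A = 9114361/1444 (A = (17*(1/38) + 79)**2 = (17/38 + 79)**2 = (3019/38)**2 = 9114361/1444 ≈ 6311.9)
1/A = 1/(9114361/1444) = 1444/9114361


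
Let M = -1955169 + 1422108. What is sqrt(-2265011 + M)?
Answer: 2*I*sqrt(699518) ≈ 1672.7*I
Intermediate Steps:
M = -533061
sqrt(-2265011 + M) = sqrt(-2265011 - 533061) = sqrt(-2798072) = 2*I*sqrt(699518)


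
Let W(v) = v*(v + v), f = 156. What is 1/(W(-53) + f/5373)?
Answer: 1791/10061890 ≈ 0.00017800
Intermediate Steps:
W(v) = 2*v**2 (W(v) = v*(2*v) = 2*v**2)
1/(W(-53) + f/5373) = 1/(2*(-53)**2 + 156/5373) = 1/(2*2809 + 156*(1/5373)) = 1/(5618 + 52/1791) = 1/(10061890/1791) = 1791/10061890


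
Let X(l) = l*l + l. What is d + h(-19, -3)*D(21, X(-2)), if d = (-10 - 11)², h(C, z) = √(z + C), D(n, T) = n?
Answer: 441 + 21*I*√22 ≈ 441.0 + 98.499*I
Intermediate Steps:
X(l) = l + l² (X(l) = l² + l = l + l²)
h(C, z) = √(C + z)
d = 441 (d = (-21)² = 441)
d + h(-19, -3)*D(21, X(-2)) = 441 + √(-19 - 3)*21 = 441 + √(-22)*21 = 441 + (I*√22)*21 = 441 + 21*I*√22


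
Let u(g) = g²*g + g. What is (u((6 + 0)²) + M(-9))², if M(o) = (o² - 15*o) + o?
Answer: 2199516201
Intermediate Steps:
M(o) = o² - 14*o
u(g) = g + g³ (u(g) = g³ + g = g + g³)
(u((6 + 0)²) + M(-9))² = (((6 + 0)² + ((6 + 0)²)³) - 9*(-14 - 9))² = ((6² + (6²)³) - 9*(-23))² = ((36 + 36³) + 207)² = ((36 + 46656) + 207)² = (46692 + 207)² = 46899² = 2199516201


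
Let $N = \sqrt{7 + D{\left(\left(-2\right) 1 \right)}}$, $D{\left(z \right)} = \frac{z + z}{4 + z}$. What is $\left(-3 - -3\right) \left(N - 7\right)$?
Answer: $0$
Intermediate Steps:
$D{\left(z \right)} = \frac{2 z}{4 + z}$
$N = \sqrt{5}$ ($N = \sqrt{7 + \frac{2 \left(\left(-2\right) 1\right)}{4 - 2}} = \sqrt{7 + 2 \left(-2\right) \frac{1}{4 - 2}} = \sqrt{7 + 2 \left(-2\right) \frac{1}{2}} = \sqrt{7 - 2} = \sqrt{5} \approx 2.2361$)
$\left(-3 - -3\right) \left(N - 7\right) = \left(-3 - -3\right) \left(\sqrt{5} - 7\right) = \left(-3 + 3\right) \left(-7 + \sqrt{5}\right) = 0 \left(-7 + \sqrt{5}\right) = 0$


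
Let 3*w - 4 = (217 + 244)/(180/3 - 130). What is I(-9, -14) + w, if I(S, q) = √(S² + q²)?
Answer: -181/210 + √277 ≈ 15.781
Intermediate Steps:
w = -181/210 (w = 4/3 + ((217 + 244)/(180/3 - 130))/3 = 4/3 + (461/(180*(⅓) - 130))/3 = 4/3 + (461/(60 - 130))/3 = 4/3 + (461/(-70))/3 = 4/3 + (461*(-1/70))/3 = 4/3 + (⅓)*(-461/70) = 4/3 - 461/210 = -181/210 ≈ -0.86191)
I(-9, -14) + w = √((-9)² + (-14)²) - 181/210 = √(81 + 196) - 181/210 = √277 - 181/210 = -181/210 + √277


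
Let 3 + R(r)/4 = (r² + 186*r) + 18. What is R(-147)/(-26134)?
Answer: 11436/13067 ≈ 0.87518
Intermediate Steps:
R(r) = 60 + 4*r² + 744*r (R(r) = -12 + 4*((r² + 186*r) + 18) = -12 + 4*(18 + r² + 186*r) = -12 + (72 + 4*r² + 744*r) = 60 + 4*r² + 744*r)
R(-147)/(-26134) = (60 + 4*(-147)² + 744*(-147))/(-26134) = (60 + 4*21609 - 109368)*(-1/26134) = (60 + 86436 - 109368)*(-1/26134) = -22872*(-1/26134) = 11436/13067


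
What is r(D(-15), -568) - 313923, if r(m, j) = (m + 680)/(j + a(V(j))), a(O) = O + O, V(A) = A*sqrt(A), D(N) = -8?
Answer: 3*(-29718044*sqrt(142) + 7429539*I)/(71*(-I + 4*sqrt(142))) ≈ -3.1392e+5 + 0.024809*I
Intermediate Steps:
V(A) = A**(3/2)
a(O) = 2*O
r(m, j) = (680 + m)/(j + 2*j**(3/2)) (r(m, j) = (m + 680)/(j + 2*j**(3/2)) = (680 + m)/(j + 2*j**(3/2)))
r(D(-15), -568) - 313923 = (680 - 8)/(-568 + 2*(-568)**(3/2)) - 313923 = 672/(-568 + 2*(-1136*I*sqrt(142))) - 313923 = 672/(-568 - 2272*I*sqrt(142)) - 313923 = -313923 + 672/(-568 - 2272*I*sqrt(142))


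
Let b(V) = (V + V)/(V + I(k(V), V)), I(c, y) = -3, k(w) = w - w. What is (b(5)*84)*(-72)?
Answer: -30240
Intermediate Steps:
k(w) = 0
b(V) = 2*V/(-3 + V) (b(V) = (V + V)/(V - 3) = (2*V)/(-3 + V) = 2*V/(-3 + V))
(b(5)*84)*(-72) = ((2*5/(-3 + 5))*84)*(-72) = ((2*5/2)*84)*(-72) = ((2*5*(½))*84)*(-72) = (5*84)*(-72) = 420*(-72) = -30240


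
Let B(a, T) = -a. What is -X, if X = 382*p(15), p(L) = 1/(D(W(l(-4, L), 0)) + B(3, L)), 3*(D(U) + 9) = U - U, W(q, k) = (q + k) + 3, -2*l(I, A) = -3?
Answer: 191/6 ≈ 31.833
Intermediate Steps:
l(I, A) = 3/2 (l(I, A) = -½*(-3) = 3/2)
W(q, k) = 3 + k + q (W(q, k) = (k + q) + 3 = 3 + k + q)
D(U) = -9 (D(U) = -9 + (U - U)/3 = -9 + (⅓)*0 = -9 + 0 = -9)
p(L) = -1/12 (p(L) = 1/(-9 - 1*3) = 1/(-9 - 3) = 1/(-12) = -1/12)
X = -191/6 (X = 382*(-1/12) = -191/6 ≈ -31.833)
-X = -1*(-191/6) = 191/6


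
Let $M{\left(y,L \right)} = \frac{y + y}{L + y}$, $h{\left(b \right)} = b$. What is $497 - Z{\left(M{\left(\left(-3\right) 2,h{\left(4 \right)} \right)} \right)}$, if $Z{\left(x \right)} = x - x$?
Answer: $497$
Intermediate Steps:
$M{\left(y,L \right)} = \frac{2 y}{L + y}$
$Z{\left(x \right)} = 0$
$497 - Z{\left(M{\left(\left(-3\right) 2,h{\left(4 \right)} \right)} \right)} = 497 - 0 = 497 + 0 = 497$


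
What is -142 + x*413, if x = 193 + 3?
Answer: 80806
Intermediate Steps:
x = 196
-142 + x*413 = -142 + 196*413 = -142 + 80948 = 80806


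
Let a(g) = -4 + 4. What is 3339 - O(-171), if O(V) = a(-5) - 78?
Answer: 3417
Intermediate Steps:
a(g) = 0
O(V) = -78 (O(V) = 0 - 78 = -78)
3339 - O(-171) = 3339 - 1*(-78) = 3339 + 78 = 3417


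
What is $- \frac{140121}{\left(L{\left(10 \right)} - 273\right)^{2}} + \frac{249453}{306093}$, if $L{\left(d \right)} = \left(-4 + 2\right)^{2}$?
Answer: $- \frac{8279796240}{7383065191} \approx -1.1215$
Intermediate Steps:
$L{\left(d \right)} = 4$ ($L{\left(d \right)} = \left(-2\right)^{2} = 4$)
$- \frac{140121}{\left(L{\left(10 \right)} - 273\right)^{2}} + \frac{249453}{306093} = - \frac{140121}{\left(4 - 273\right)^{2}} + \frac{249453}{306093} = - \frac{140121}{\left(-269\right)^{2}} + 249453 \cdot \frac{1}{306093} = - \frac{140121}{72361} + \frac{83151}{102031} = - \frac{8279796240}{7383065191}$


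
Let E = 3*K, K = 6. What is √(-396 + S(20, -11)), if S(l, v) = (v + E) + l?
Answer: 3*I*√41 ≈ 19.209*I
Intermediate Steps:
E = 18 (E = 3*6 = 18)
S(l, v) = 18 + l + v (S(l, v) = (v + 18) + l = (18 + v) + l = 18 + l + v)
√(-396 + S(20, -11)) = √(-396 + (18 + 20 - 11)) = √(-396 + 27) = √(-369) = 3*I*√41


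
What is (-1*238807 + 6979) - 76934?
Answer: -308762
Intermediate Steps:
(-1*238807 + 6979) - 76934 = (-238807 + 6979) - 76934 = -231828 - 76934 = -308762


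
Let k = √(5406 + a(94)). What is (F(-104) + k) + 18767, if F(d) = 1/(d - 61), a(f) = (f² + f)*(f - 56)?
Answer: 3096554/165 + √344746 ≈ 19354.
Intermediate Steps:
a(f) = (-56 + f)*(f + f²) (a(f) = (f + f²)*(-56 + f) = (-56 + f)*(f + f²))
k = √344746 (k = √(5406 + 94*(-56 + 94² - 55*94)) = √(5406 + 94*(-56 + 8836 - 5170)) = √(5406 + 94*3610) = √(5406 + 339340) = √344746 ≈ 587.15)
F(d) = 1/(-61 + d)
(F(-104) + k) + 18767 = (1/(-61 - 104) + √344746) + 18767 = (1/(-165) + √344746) + 18767 = (-1/165 + √344746) + 18767 = 3096554/165 + √344746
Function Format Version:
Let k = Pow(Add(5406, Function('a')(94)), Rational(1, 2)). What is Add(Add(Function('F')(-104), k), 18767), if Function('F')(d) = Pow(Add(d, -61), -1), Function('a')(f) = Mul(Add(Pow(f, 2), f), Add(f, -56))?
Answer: Add(Rational(3096554, 165), Pow(344746, Rational(1, 2))) ≈ 19354.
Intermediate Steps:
Function('a')(f) = Mul(Add(-56, f), Add(f, Pow(f, 2))) (Function('a')(f) = Mul(Add(f, Pow(f, 2)), Add(-56, f)) = Mul(Add(-56, f), Add(f, Pow(f, 2))))
k = Pow(344746, Rational(1, 2)) (k = Pow(Add(5406, Mul(94, Add(-56, Pow(94, 2), Mul(-55, 94)))), Rational(1, 2)) = Pow(Add(5406, Mul(94, Add(-56, 8836, -5170))), Rational(1, 2)) = Pow(Add(5406, Mul(94, 3610)), Rational(1, 2)) = Pow(Add(5406, 339340), Rational(1, 2)) = Pow(344746, Rational(1, 2)) ≈ 587.15)
Function('F')(d) = Pow(Add(-61, d), -1)
Add(Add(Function('F')(-104), k), 18767) = Add(Add(Pow(Add(-61, -104), -1), Pow(344746, Rational(1, 2))), 18767) = Add(Add(Pow(-165, -1), Pow(344746, Rational(1, 2))), 18767) = Add(Add(Rational(-1, 165), Pow(344746, Rational(1, 2))), 18767) = Add(Rational(3096554, 165), Pow(344746, Rational(1, 2)))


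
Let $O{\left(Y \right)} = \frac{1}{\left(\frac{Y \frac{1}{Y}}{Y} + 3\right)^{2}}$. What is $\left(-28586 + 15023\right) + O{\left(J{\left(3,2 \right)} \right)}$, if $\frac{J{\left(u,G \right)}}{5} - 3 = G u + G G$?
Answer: $- \frac{521031983}{38416} \approx -13563.0$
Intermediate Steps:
$J{\left(u,G \right)} = 15 + 5 G^{2} + 5 G u$ ($J{\left(u,G \right)} = 15 + 5 \left(G u + G G\right) = 15 + 5 \left(G u + G^{2}\right) = 15 + 5 \left(G^{2} + G u\right) = 15 + \left(5 G^{2} + 5 G u\right) = 15 + 5 G^{2} + 5 G u$)
$O{\left(Y \right)} = \frac{1}{\left(3 + \frac{1}{Y}\right)^{2}}$ ($O{\left(Y \right)} = \frac{1}{\left(1 \frac{1}{Y} + 3\right)^{2}} = \frac{1}{\left(\frac{1}{Y} + 3\right)^{2}} = \frac{1}{\left(3 + \frac{1}{Y}\right)^{2}}$)
$\left(-28586 + 15023\right) + O{\left(J{\left(3,2 \right)} \right)} = \left(-28586 + 15023\right) + \frac{\left(15 + 5 \cdot 2^{2} + 5 \cdot 2 \cdot 3\right)^{2}}{\left(1 + 3 \left(15 + 5 \cdot 2^{2} + 5 \cdot 2 \cdot 3\right)\right)^{2}} = -13563 + \frac{\left(15 + 5 \cdot 4 + 30\right)^{2}}{\left(1 + 3 \left(15 + 5 \cdot 4 + 30\right)\right)^{2}} = -13563 + \frac{\left(15 + 20 + 30\right)^{2}}{\left(1 + 3 \left(15 + 20 + 30\right)\right)^{2}} = -13563 + \frac{65^{2}}{\left(1 + 3 \cdot 65\right)^{2}} = -13563 + \frac{4225}{\left(1 + 195\right)^{2}} = -13563 + \frac{4225}{38416} = - \frac{521031983}{38416}$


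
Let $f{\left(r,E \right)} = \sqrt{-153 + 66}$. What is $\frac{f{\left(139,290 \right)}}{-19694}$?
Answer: $- \frac{i \sqrt{87}}{19694} \approx - 0.00047362 i$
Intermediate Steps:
$f{\left(r,E \right)} = i \sqrt{87}$ ($f{\left(r,E \right)} = \sqrt{-87} = i \sqrt{87}$)
$\frac{f{\left(139,290 \right)}}{-19694} = \frac{i \sqrt{87}}{-19694} = i \sqrt{87} \left(- \frac{1}{19694}\right) = - \frac{i \sqrt{87}}{19694}$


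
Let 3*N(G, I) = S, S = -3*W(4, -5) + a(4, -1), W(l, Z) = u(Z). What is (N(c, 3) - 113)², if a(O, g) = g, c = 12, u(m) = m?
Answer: 105625/9 ≈ 11736.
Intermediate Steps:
W(l, Z) = Z
S = 14 (S = -3*(-5) - 1 = 15 - 1 = 14)
N(G, I) = 14/3 (N(G, I) = (⅓)*14 = 14/3)
(N(c, 3) - 113)² = (14/3 - 113)² = (-325/3)² = 105625/9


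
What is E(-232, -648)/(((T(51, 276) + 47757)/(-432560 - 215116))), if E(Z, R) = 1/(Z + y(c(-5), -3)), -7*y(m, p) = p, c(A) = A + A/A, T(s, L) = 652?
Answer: 4533732/78470989 ≈ 0.057776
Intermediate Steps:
c(A) = 1 + A (c(A) = A + 1 = 1 + A)
y(m, p) = -p/7
E(Z, R) = 1/(3/7 + Z) (E(Z, R) = 1/(Z - 1/7*(-3)) = 1/(Z + 3/7) = 1/(3/7 + Z))
E(-232, -648)/(((T(51, 276) + 47757)/(-432560 - 215116))) = (7/(3 + 7*(-232)))/(((652 + 47757)/(-432560 - 215116))) = (7/(3 - 1624))/((48409/(-647676))) = (7/(-1621))/((48409*(-1/647676))) = (7*(-1/1621))/(-48409/647676) = -7/1621*(-647676/48409) = 4533732/78470989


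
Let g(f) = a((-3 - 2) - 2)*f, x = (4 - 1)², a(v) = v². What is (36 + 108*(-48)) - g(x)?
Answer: -5589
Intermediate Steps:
x = 9 (x = 3² = 9)
g(f) = 49*f (g(f) = ((-3 - 2) - 2)²*f = (-5 - 2)²*f = (-7)²*f = 49*f)
(36 + 108*(-48)) - g(x) = (36 + 108*(-48)) - 49*9 = (36 - 5184) - 1*441 = -5148 - 441 = -5589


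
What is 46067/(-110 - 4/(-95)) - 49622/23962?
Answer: -52692404771/125153526 ≈ -421.02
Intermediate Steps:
46067/(-110 - 4/(-95)) - 49622/23962 = 46067/(-110 - 4*(-1/95)) - 49622*1/23962 = 46067/(-110 + 4/95) - 24811/11981 = 46067/(-10446/95) - 24811/11981 = 46067*(-95/10446) - 24811/11981 = -4376365/10446 - 24811/11981 = -52692404771/125153526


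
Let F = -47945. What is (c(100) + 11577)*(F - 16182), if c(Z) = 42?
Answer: -745091613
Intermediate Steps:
(c(100) + 11577)*(F - 16182) = (42 + 11577)*(-47945 - 16182) = 11619*(-64127) = -745091613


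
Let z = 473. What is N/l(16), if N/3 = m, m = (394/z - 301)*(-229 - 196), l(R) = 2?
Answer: 181023225/946 ≈ 1.9136e+5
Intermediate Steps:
m = 60341075/473 (m = (394/473 - 301)*(-229 - 196) = (394*(1/473) - 301)*(-425) = (394/473 - 301)*(-425) = -141979/473*(-425) = 60341075/473 ≈ 1.2757e+5)
N = 181023225/473 (N = 3*(60341075/473) = 181023225/473 ≈ 3.8271e+5)
N/l(16) = (181023225/473)/2 = (181023225/473)*(½) = 181023225/946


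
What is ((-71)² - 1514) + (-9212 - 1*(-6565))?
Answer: 880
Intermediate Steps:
((-71)² - 1514) + (-9212 - 1*(-6565)) = (5041 - 1514) + (-9212 + 6565) = 3527 - 2647 = 880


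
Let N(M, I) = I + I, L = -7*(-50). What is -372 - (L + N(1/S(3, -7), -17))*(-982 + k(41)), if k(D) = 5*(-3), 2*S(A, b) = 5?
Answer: 314680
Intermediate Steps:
S(A, b) = 5/2 (S(A, b) = (½)*5 = 5/2)
k(D) = -15
L = 350
N(M, I) = 2*I
-372 - (L + N(1/S(3, -7), -17))*(-982 + k(41)) = -372 - (350 + 2*(-17))*(-982 - 15) = -372 - (350 - 34)*(-997) = -372 - 316*(-997) = -372 - 1*(-315052) = -372 + 315052 = 314680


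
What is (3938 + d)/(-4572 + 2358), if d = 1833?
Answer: -5771/2214 ≈ -2.6066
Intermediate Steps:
(3938 + d)/(-4572 + 2358) = (3938 + 1833)/(-4572 + 2358) = 5771/(-2214) = 5771*(-1/2214) = -5771/2214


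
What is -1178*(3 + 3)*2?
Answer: -14136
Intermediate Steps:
-1178*(3 + 3)*2 = -7068*2 = -1178*12 = -14136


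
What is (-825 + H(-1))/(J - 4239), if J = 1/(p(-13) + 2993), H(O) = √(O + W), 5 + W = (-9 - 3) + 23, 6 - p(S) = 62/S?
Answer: 32215425/165528698 - 39049*√5/165528698 ≈ 0.19409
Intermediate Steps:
p(S) = 6 - 62/S
W = 6 (W = -5 + ((-9 - 3) + 23) = -5 + (-12 + 23) = -5 + 11 = 6)
H(O) = √(6 + O) (H(O) = √(O + 6) = √(6 + O))
J = 13/39049 (J = 1/((6 - 62/(-13)) + 2993) = 1/((6 - 62*(-1/13)) + 2993) = 1/((6 + 62/13) + 2993) = 1/(140/13 + 2993) = 1/(39049/13) = 13/39049 ≈ 0.00033292)
(-825 + H(-1))/(J - 4239) = (-825 + √(6 - 1))/(13/39049 - 4239) = (-825 + √5)/(-165528698/39049) = (-825 + √5)*(-39049/165528698) = 32215425/165528698 - 39049*√5/165528698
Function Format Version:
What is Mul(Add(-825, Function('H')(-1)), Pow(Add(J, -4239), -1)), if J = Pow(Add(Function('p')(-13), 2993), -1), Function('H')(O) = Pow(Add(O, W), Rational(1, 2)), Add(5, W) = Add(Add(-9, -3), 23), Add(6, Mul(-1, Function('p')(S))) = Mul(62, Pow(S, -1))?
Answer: Add(Rational(32215425, 165528698), Mul(Rational(-39049, 165528698), Pow(5, Rational(1, 2)))) ≈ 0.19409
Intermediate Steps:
Function('p')(S) = Add(6, Mul(-62, Pow(S, -1))) (Function('p')(S) = Add(6, Mul(-1, Mul(62, Pow(S, -1)))) = Add(6, Mul(-62, Pow(S, -1))))
W = 6 (W = Add(-5, Add(Add(-9, -3), 23)) = Add(-5, Add(-12, 23)) = Add(-5, 11) = 6)
Function('H')(O) = Pow(Add(6, O), Rational(1, 2)) (Function('H')(O) = Pow(Add(O, 6), Rational(1, 2)) = Pow(Add(6, O), Rational(1, 2)))
J = Rational(13, 39049) (J = Pow(Add(Add(6, Mul(-62, Pow(-13, -1))), 2993), -1) = Pow(Add(Add(6, Mul(-62, Rational(-1, 13))), 2993), -1) = Pow(Add(Add(6, Rational(62, 13)), 2993), -1) = Pow(Add(Rational(140, 13), 2993), -1) = Pow(Rational(39049, 13), -1) = Rational(13, 39049) ≈ 0.00033292)
Mul(Add(-825, Function('H')(-1)), Pow(Add(J, -4239), -1)) = Mul(Add(-825, Pow(Add(6, -1), Rational(1, 2))), Pow(Add(Rational(13, 39049), -4239), -1)) = Mul(Add(-825, Pow(5, Rational(1, 2))), Pow(Rational(-165528698, 39049), -1)) = Mul(Add(-825, Pow(5, Rational(1, 2))), Rational(-39049, 165528698)) = Add(Rational(32215425, 165528698), Mul(Rational(-39049, 165528698), Pow(5, Rational(1, 2))))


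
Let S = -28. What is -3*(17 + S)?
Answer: 33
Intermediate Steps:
-3*(17 + S) = -3*(17 - 28) = -3*(-11) = 33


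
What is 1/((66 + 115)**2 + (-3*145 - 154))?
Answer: 1/32172 ≈ 3.1083e-5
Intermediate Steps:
1/((66 + 115)**2 + (-3*145 - 154)) = 1/(181**2 + (-435 - 154)) = 1/(32761 - 589) = 1/32172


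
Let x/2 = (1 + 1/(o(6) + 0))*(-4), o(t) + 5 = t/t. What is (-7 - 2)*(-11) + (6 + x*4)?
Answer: 81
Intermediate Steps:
o(t) = -4 (o(t) = -5 + t/t = -5 + 1 = -4)
x = -6 (x = 2*((1 + 1/(-4 + 0))*(-4)) = 2*((1 + 1/(-4))*(-4)) = 2*((1 - 1/4)*(-4)) = 2*((3/4)*(-4)) = 2*(-3) = -6)
(-7 - 2)*(-11) + (6 + x*4) = (-7 - 2)*(-11) + (6 - 6*4) = -9*(-11) + (6 - 24) = 99 - 18 = 81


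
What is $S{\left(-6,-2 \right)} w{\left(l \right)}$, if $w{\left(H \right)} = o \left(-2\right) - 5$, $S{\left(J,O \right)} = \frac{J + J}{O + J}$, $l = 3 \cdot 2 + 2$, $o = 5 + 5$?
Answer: $- \frac{75}{2} \approx -37.5$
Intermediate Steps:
$o = 10$
$l = 8$ ($l = 6 + 2 = 8$)
$S{\left(J,O \right)} = \frac{2 J}{J + O}$
$w{\left(H \right)} = -25$ ($w{\left(H \right)} = 10 \left(-2\right) - 5 = -20 - 5 = -25$)
$S{\left(-6,-2 \right)} w{\left(l \right)} = 2 \left(-6\right) \frac{1}{-6 - 2} \left(-25\right) = 2 \left(-6\right) \frac{1}{-8} \left(-25\right) = 2 \left(-6\right) \left(- \frac{1}{8}\right) \left(-25\right) = \frac{3}{2} \left(-25\right) = - \frac{75}{2}$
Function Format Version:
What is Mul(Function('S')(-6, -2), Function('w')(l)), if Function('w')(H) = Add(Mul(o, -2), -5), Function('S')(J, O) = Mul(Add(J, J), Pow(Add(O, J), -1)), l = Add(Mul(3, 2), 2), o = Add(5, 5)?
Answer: Rational(-75, 2) ≈ -37.500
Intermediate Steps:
o = 10
l = 8 (l = Add(6, 2) = 8)
Function('S')(J, O) = Mul(2, J, Pow(Add(J, O), -1)) (Function('S')(J, O) = Mul(Mul(2, J), Pow(Add(J, O), -1)) = Mul(2, J, Pow(Add(J, O), -1)))
Function('w')(H) = -25 (Function('w')(H) = Add(Mul(10, -2), -5) = Add(-20, -5) = -25)
Mul(Function('S')(-6, -2), Function('w')(l)) = Mul(Mul(2, -6, Pow(Add(-6, -2), -1)), -25) = Mul(Mul(2, -6, Pow(-8, -1)), -25) = Mul(Mul(2, -6, Rational(-1, 8)), -25) = Mul(Rational(3, 2), -25) = Rational(-75, 2)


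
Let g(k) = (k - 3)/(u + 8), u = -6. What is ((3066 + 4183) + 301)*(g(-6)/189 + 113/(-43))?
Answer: -18078475/903 ≈ -20020.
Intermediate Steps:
g(k) = -3/2 + k/2 (g(k) = (k - 3)/(-6 + 8) = (-3 + k)/2 = (-3 + k)*(½) = -3/2 + k/2)
((3066 + 4183) + 301)*(g(-6)/189 + 113/(-43)) = ((3066 + 4183) + 301)*((-3/2 + (½)*(-6))/189 + 113/(-43)) = (7249 + 301)*((-3/2 - 3)*(1/189) + 113*(-1/43)) = 7550*(-9/2*1/189 - 113/43) = 7550*(-1/42 - 113/43) = 7550*(-4789/1806) = -18078475/903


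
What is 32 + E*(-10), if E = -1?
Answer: 42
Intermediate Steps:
32 + E*(-10) = 32 - 1*(-10) = 32 + 10 = 42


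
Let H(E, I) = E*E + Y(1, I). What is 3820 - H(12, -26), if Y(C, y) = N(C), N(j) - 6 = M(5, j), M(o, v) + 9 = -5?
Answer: 3684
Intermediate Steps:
M(o, v) = -14 (M(o, v) = -9 - 5 = -14)
N(j) = -8 (N(j) = 6 - 14 = -8)
Y(C, y) = -8
H(E, I) = -8 + E² (H(E, I) = E*E - 8 = E² - 8 = -8 + E²)
3820 - H(12, -26) = 3820 - (-8 + 12²) = 3820 - (-8 + 144) = 3820 - 1*136 = 3820 - 136 = 3684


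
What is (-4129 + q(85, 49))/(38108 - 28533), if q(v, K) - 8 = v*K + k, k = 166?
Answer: 42/1915 ≈ 0.021932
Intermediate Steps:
q(v, K) = 174 + K*v (q(v, K) = 8 + (v*K + 166) = 8 + (K*v + 166) = 8 + (166 + K*v) = 174 + K*v)
(-4129 + q(85, 49))/(38108 - 28533) = (-4129 + (174 + 49*85))/(38108 - 28533) = (-4129 + (174 + 4165))/9575 = (-4129 + 4339)*(1/9575) = 210*(1/9575) = 42/1915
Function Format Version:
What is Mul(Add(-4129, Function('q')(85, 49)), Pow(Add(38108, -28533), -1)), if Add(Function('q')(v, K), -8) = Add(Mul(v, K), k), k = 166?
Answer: Rational(42, 1915) ≈ 0.021932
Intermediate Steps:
Function('q')(v, K) = Add(174, Mul(K, v)) (Function('q')(v, K) = Add(8, Add(Mul(v, K), 166)) = Add(8, Add(Mul(K, v), 166)) = Add(8, Add(166, Mul(K, v))) = Add(174, Mul(K, v)))
Mul(Add(-4129, Function('q')(85, 49)), Pow(Add(38108, -28533), -1)) = Mul(Add(-4129, Add(174, Mul(49, 85))), Pow(Add(38108, -28533), -1)) = Mul(Add(-4129, Add(174, 4165)), Pow(9575, -1)) = Mul(Add(-4129, 4339), Rational(1, 9575)) = Mul(210, Rational(1, 9575)) = Rational(42, 1915)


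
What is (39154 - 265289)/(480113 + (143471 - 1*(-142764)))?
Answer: -226135/766348 ≈ -0.29508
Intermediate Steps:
(39154 - 265289)/(480113 + (143471 - 1*(-142764))) = -226135/(480113 + (143471 + 142764)) = -226135/(480113 + 286235) = -226135/766348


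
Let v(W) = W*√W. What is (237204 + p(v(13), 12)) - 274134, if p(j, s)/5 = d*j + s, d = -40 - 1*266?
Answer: -36870 - 19890*√13 ≈ -1.0858e+5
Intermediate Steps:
d = -306 (d = -40 - 266 = -306)
v(W) = W^(3/2)
p(j, s) = -1530*j + 5*s (p(j, s) = 5*(-306*j + s) = 5*(s - 306*j) = -1530*j + 5*s)
(237204 + p(v(13), 12)) - 274134 = (237204 + (-19890*√13 + 5*12)) - 274134 = (237204 + (-19890*√13 + 60)) - 274134 = (237204 + (60 - 19890*√13)) - 274134 = (237264 - 19890*√13) - 274134 = -36870 - 19890*√13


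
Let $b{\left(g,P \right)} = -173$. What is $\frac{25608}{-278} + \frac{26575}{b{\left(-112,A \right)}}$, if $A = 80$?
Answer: $- \frac{5909017}{24047} \approx -245.73$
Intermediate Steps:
$\frac{25608}{-278} + \frac{26575}{b{\left(-112,A \right)}} = \frac{25608}{-278} + \frac{26575}{-173} = 25608 \left(- \frac{1}{278}\right) + 26575 \left(- \frac{1}{173}\right) = - \frac{12804}{139} - \frac{26575}{173} = - \frac{5909017}{24047}$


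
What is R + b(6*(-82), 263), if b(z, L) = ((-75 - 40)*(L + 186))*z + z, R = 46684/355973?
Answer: 9043112508628/355973 ≈ 2.5404e+7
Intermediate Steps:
R = 46684/355973 (R = 46684*(1/355973) = 46684/355973 ≈ 0.13114)
b(z, L) = z + z*(-21390 - 115*L) (b(z, L) = (-115*(186 + L))*z + z = (-21390 - 115*L)*z + z = z*(-21390 - 115*L) + z = z + z*(-21390 - 115*L))
R + b(6*(-82), 263) = 46684/355973 - 6*(-82)*(21389 + 115*263) = 46684/355973 - 1*(-492)*(21389 + 30245) = 46684/355973 - 1*(-492)*51634 = 46684/355973 + 25403928 = 9043112508628/355973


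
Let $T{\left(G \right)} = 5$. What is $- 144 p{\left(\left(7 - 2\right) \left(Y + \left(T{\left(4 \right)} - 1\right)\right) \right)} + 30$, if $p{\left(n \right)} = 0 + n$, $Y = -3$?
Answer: $-690$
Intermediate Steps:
$p{\left(n \right)} = n$
$- 144 p{\left(\left(7 - 2\right) \left(Y + \left(T{\left(4 \right)} - 1\right)\right) \right)} + 30 = - 144 \left(7 - 2\right) \left(-3 + \left(5 - 1\right)\right) + 30 = - 144 \cdot 5 \left(-3 + \left(5 - 1\right)\right) + 30 = - 144 \cdot 5 \left(-3 + 4\right) + 30 = - 144 \cdot 5 \cdot 1 + 30 = \left(-144\right) 5 + 30 = -720 + 30 = -690$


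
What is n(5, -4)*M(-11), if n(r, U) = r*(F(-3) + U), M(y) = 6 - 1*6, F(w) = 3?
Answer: 0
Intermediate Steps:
M(y) = 0 (M(y) = 6 - 6 = 0)
n(r, U) = r*(3 + U)
n(5, -4)*M(-11) = (5*(3 - 4))*0 = (5*(-1))*0 = -5*0 = 0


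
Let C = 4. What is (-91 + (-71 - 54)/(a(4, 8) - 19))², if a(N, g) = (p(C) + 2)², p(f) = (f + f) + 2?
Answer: 8464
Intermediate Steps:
p(f) = 2 + 2*f (p(f) = 2*f + 2 = 2 + 2*f)
a(N, g) = 144 (a(N, g) = ((2 + 2*4) + 2)² = ((2 + 8) + 2)² = (10 + 2)² = 12² = 144)
(-91 + (-71 - 54)/(a(4, 8) - 19))² = (-91 + (-71 - 54)/(144 - 19))² = (-91 - 125/125)² = (-91 - 125*1/125)² = (-91 - 1)² = (-92)² = 8464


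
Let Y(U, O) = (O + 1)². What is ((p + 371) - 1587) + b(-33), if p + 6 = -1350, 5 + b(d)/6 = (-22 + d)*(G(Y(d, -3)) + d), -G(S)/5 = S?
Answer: 14888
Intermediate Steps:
Y(U, O) = (1 + O)²
G(S) = -5*S
b(d) = -30 + 6*(-22 + d)*(-20 + d) (b(d) = -30 + 6*((-22 + d)*(-5*(1 - 3)² + d)) = -30 + 6*((-22 + d)*(-5*(-2)² + d)) = -30 + 6*((-22 + d)*(-5*4 + d)) = -30 + 6*((-22 + d)*(-20 + d)) = -30 + 6*(-22 + d)*(-20 + d))
p = -1356 (p = -6 - 1350 = -1356)
((p + 371) - 1587) + b(-33) = ((-1356 + 371) - 1587) + (2610 - 252*(-33) + 6*(-33)²) = (-985 - 1587) + (2610 + 8316 + 6*1089) = -2572 + (2610 + 8316 + 6534) = -2572 + 17460 = 14888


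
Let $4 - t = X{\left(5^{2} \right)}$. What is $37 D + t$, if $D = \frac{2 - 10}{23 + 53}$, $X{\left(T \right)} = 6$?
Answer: $- \frac{112}{19} \approx -5.8947$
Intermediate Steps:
$D = - \frac{2}{19}$ ($D = - \frac{8}{76} = \left(-8\right) \frac{1}{76} = - \frac{2}{19} \approx -0.10526$)
$t = -2$ ($t = 4 - 6 = -2$)
$37 D + t = 37 \left(- \frac{2}{19}\right) - 2 = - \frac{74}{19} - 2 = - \frac{112}{19}$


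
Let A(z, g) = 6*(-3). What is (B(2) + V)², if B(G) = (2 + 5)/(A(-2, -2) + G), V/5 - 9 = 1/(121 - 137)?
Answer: 31329/16 ≈ 1958.1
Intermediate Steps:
A(z, g) = -18
V = 715/16 (V = 45 + 5/(121 - 137) = 45 + 5/(-16) = 45 + 5*(-1/16) = 45 - 5/16 = 715/16 ≈ 44.688)
B(G) = 7/(-18 + G) (B(G) = (2 + 5)/(-18 + G) = 7/(-18 + G))
(B(2) + V)² = (7/(-18 + 2) + 715/16)² = (7/(-16) + 715/16)² = (7*(-1/16) + 715/16)² = (-7/16 + 715/16)² = (177/4)² = 31329/16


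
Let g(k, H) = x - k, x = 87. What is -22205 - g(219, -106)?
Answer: -22073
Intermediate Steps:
g(k, H) = 87 - k
-22205 - g(219, -106) = -22205 - (87 - 1*219) = -22205 - (87 - 219) = -22205 - 1*(-132) = -22205 + 132 = -22073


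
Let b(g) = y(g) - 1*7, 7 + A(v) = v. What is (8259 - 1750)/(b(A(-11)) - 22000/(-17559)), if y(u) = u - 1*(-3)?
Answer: -114291531/364298 ≈ -313.73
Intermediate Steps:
y(u) = 3 + u (y(u) = u + 3 = 3 + u)
A(v) = -7 + v
b(g) = -4 + g (b(g) = (3 + g) - 1*7 = (3 + g) - 7 = -4 + g)
(8259 - 1750)/(b(A(-11)) - 22000/(-17559)) = (8259 - 1750)/((-4 + (-7 - 11)) - 22000/(-17559)) = 6509/((-4 - 18) - 22000*(-1)/17559) = 6509/(-22 - 1*(-22000/17559)) = 6509/(-22 + 22000/17559) = 6509/(-364298/17559) = 6509*(-17559/364298) = -114291531/364298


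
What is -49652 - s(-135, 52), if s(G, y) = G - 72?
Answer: -49445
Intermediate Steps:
s(G, y) = -72 + G
-49652 - s(-135, 52) = -49652 - (-72 - 135) = -49652 - 1*(-207) = -49652 + 207 = -49445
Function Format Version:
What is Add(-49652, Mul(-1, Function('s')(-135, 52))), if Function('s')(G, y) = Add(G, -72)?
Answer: -49445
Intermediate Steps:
Function('s')(G, y) = Add(-72, G)
Add(-49652, Mul(-1, Function('s')(-135, 52))) = Add(-49652, Mul(-1, Add(-72, -135))) = Add(-49652, Mul(-1, -207)) = Add(-49652, 207) = -49445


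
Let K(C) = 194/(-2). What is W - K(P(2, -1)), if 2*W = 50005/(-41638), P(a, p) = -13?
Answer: 8027767/83276 ≈ 96.400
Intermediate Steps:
W = -50005/83276 (W = (50005/(-41638))/2 = (50005*(-1/41638))/2 = (1/2)*(-50005/41638) = -50005/83276 ≈ -0.60047)
K(C) = -97 (K(C) = 194*(-1/2) = -97)
W - K(P(2, -1)) = -50005/83276 - 1*(-97) = -50005/83276 + 97 = 8027767/83276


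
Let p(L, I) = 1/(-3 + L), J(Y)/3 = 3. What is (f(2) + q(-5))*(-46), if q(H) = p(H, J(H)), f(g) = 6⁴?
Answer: -238441/4 ≈ -59610.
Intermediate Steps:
J(Y) = 9 (J(Y) = 3*3 = 9)
f(g) = 1296
q(H) = 1/(-3 + H)
(f(2) + q(-5))*(-46) = (1296 + 1/(-3 - 5))*(-46) = (1296 + 1/(-8))*(-46) = (1296 - ⅛)*(-46) = (10367/8)*(-46) = -238441/4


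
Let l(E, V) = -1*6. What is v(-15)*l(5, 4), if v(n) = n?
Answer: 90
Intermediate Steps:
l(E, V) = -6
v(-15)*l(5, 4) = -15*(-6) = 90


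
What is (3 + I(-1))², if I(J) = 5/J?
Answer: 4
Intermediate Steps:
(3 + I(-1))² = (3 + 5/(-1))² = (3 + 5*(-1))² = (3 - 5)² = (-2)² = 4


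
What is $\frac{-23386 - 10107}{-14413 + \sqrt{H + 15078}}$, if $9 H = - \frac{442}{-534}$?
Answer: $\frac{1160011265427}{499149936652} + \frac{100479 \sqrt{9674118885}}{499149936652} \approx 2.3438$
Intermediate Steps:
$H = \frac{221}{2403}$ ($H = \frac{\left(-442\right) \frac{1}{-534}}{9} = \frac{\left(-442\right) \left(- \frac{1}{534}\right)}{9} = \frac{1}{9} \cdot \frac{221}{267} = \frac{221}{2403} \approx 0.091968$)
$\frac{-23386 - 10107}{-14413 + \sqrt{H + 15078}} = \frac{-23386 - 10107}{-14413 + \sqrt{\frac{221}{2403} + 15078}} = - \frac{33493}{-14413 + \sqrt{\frac{36232655}{2403}}} = - \frac{33493}{-14413 + \frac{\sqrt{9674118885}}{801}}$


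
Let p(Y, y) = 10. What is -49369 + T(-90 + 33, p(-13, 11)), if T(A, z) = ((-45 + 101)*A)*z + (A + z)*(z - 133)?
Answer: -75508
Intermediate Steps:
T(A, z) = (-133 + z)*(A + z) + 56*A*z (T(A, z) = (56*A)*z + (A + z)*(-133 + z) = 56*A*z + (-133 + z)*(A + z) = (-133 + z)*(A + z) + 56*A*z)
-49369 + T(-90 + 33, p(-13, 11)) = -49369 + (10² - 133*(-90 + 33) - 133*10 + 57*(-90 + 33)*10) = -49369 + (100 - 133*(-57) - 1330 + 57*(-57)*10) = -49369 + (100 + 7581 - 1330 - 32490) = -49369 - 26139 = -75508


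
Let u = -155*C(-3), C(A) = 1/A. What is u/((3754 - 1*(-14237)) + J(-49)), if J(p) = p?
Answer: 155/53826 ≈ 0.0028796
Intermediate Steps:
u = 155/3 (u = -155/(-3) = -155*(-⅓) = 155/3 ≈ 51.667)
u/((3754 - 1*(-14237)) + J(-49)) = 155/(3*((3754 - 1*(-14237)) - 49)) = 155/(3*((3754 + 14237) - 49)) = 155/(3*(17991 - 49)) = (155/3)/17942 = (155/3)*(1/17942) = 155/53826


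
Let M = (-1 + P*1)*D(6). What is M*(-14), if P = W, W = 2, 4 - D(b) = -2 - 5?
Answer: -154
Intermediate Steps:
D(b) = 11 (D(b) = 4 - (-2 - 5) = 4 - 1*(-7) = 4 + 7 = 11)
P = 2
M = 11 (M = (-1 + 2*1)*11 = (-1 + 2)*11 = 1*11 = 11)
M*(-14) = 11*(-14) = -154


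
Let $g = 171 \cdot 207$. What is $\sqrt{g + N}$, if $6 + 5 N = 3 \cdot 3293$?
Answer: $\frac{3 \sqrt{103810}}{5} \approx 193.32$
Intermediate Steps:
$g = 35397$
$N = \frac{9873}{5}$ ($N = - \frac{6}{5} + \frac{3 \cdot 3293}{5} = - \frac{6}{5} + \frac{1}{5} \cdot 9879 = - \frac{6}{5} + \frac{9879}{5} = \frac{9873}{5} \approx 1974.6$)
$\sqrt{g + N} = \sqrt{35397 + \frac{9873}{5}} = \sqrt{\frac{186858}{5}} = \frac{3 \sqrt{103810}}{5}$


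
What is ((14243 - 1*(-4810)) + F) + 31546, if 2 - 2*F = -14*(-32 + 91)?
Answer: 51013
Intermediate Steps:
F = 414 (F = 1 - (-7)*(-32 + 91) = 1 - (-7)*59 = 1 - ½*(-826) = 1 + 413 = 414)
((14243 - 1*(-4810)) + F) + 31546 = ((14243 - 1*(-4810)) + 414) + 31546 = ((14243 + 4810) + 414) + 31546 = (19053 + 414) + 31546 = 19467 + 31546 = 51013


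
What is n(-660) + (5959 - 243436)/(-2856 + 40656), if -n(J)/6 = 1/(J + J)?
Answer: -870119/138600 ≈ -6.2779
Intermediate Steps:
n(J) = -3/J (n(J) = -6/(J + J) = -6*1/(2*J) = -3/J)
n(-660) + (5959 - 243436)/(-2856 + 40656) = -3/(-660) + (5959 - 243436)/(-2856 + 40656) = -3*(-1/660) - 237477/37800 = 1/220 - 237477*1/37800 = 1/220 - 79159/12600 = -870119/138600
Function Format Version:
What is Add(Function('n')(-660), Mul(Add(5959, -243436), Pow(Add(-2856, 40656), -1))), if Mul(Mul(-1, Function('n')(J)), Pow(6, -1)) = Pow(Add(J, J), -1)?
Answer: Rational(-870119, 138600) ≈ -6.2779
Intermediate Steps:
Function('n')(J) = Mul(-3, Pow(J, -1)) (Function('n')(J) = Mul(-6, Pow(Add(J, J), -1)) = Mul(-6, Pow(Mul(2, J), -1)) = Mul(-6, Mul(Rational(1, 2), Pow(J, -1))) = Mul(-3, Pow(J, -1)))
Add(Function('n')(-660), Mul(Add(5959, -243436), Pow(Add(-2856, 40656), -1))) = Add(Mul(-3, Pow(-660, -1)), Mul(Add(5959, -243436), Pow(Add(-2856, 40656), -1))) = Add(Mul(-3, Rational(-1, 660)), Mul(-237477, Pow(37800, -1))) = Add(Rational(1, 220), Mul(-237477, Rational(1, 37800))) = Add(Rational(1, 220), Rational(-79159, 12600)) = Rational(-870119, 138600)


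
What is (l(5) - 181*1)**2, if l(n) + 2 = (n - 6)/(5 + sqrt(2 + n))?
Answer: 2720852/81 - 3299*sqrt(7)/162 ≈ 33537.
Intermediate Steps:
l(n) = -2 + (-6 + n)/(5 + sqrt(2 + n)) (l(n) = -2 + (n - 6)/(5 + sqrt(2 + n)) = -2 + (-6 + n)/(5 + sqrt(2 + n)))
(l(5) - 181*1)**2 = ((-16 + 5 - 2*sqrt(2 + 5))/(5 + sqrt(2 + 5)) - 181*1)**2 = ((-16 + 5 - 2*sqrt(7))/(5 + sqrt(7)) - 181)**2 = ((-11 - 2*sqrt(7))/(5 + sqrt(7)) - 181)**2 = (-181 + (-11 - 2*sqrt(7))/(5 + sqrt(7)))**2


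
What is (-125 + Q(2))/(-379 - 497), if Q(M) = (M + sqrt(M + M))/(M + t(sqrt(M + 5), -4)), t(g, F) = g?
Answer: 383/2628 - sqrt(7)/657 ≈ 0.14171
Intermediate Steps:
Q(M) = (M + sqrt(2)*sqrt(M))/(M + sqrt(5 + M)) (Q(M) = (M + sqrt(M + M))/(M + sqrt(M + 5)) = (M + sqrt(2*M))/(M + sqrt(5 + M)) = (M + sqrt(2)*sqrt(M))/(M + sqrt(5 + M)))
(-125 + Q(2))/(-379 - 497) = (-125 + (2 + sqrt(2)*sqrt(2))/(2 + sqrt(5 + 2)))/(-379 - 497) = (-125 + (2 + 2)/(2 + sqrt(7)))/(-876) = (-125 + 4/(2 + sqrt(7)))*(-1/876) = 125/876 - 1/(219*(2 + sqrt(7)))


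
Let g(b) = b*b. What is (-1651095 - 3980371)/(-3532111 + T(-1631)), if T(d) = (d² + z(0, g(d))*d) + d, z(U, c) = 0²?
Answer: 5631466/873581 ≈ 6.4464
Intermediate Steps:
g(b) = b²
z(U, c) = 0
T(d) = d + d² (T(d) = (d² + 0*d) + d = (d² + 0) + d = d² + d = d + d²)
(-1651095 - 3980371)/(-3532111 + T(-1631)) = (-1651095 - 3980371)/(-3532111 - 1631*(1 - 1631)) = -5631466/(-3532111 - 1631*(-1630)) = -5631466/(-3532111 + 2658530) = -5631466/(-873581) = -5631466*(-1/873581) = 5631466/873581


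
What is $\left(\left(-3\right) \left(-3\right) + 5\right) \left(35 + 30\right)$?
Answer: $910$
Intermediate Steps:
$\left(\left(-3\right) \left(-3\right) + 5\right) \left(35 + 30\right) = \left(9 + 5\right) 65 = 14 \cdot 65 = 910$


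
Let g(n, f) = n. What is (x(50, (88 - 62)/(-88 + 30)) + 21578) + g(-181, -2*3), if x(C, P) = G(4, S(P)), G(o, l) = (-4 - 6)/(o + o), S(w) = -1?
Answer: 85583/4 ≈ 21396.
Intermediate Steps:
G(o, l) = -5/o (G(o, l) = -10*1/(2*o) = -5/o)
x(C, P) = -5/4
(x(50, (88 - 62)/(-88 + 30)) + 21578) + g(-181, -2*3) = (-5/4 + 21578) - 181 = 86307/4 - 181 = 85583/4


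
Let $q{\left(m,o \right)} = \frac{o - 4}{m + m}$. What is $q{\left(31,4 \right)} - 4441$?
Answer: $-4441$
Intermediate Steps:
$q{\left(m,o \right)} = \frac{-4 + o}{2 m}$
$q{\left(31,4 \right)} - 4441 = \frac{-4 + 4}{2 \cdot 31} - 4441 = \frac{1}{2} \cdot \frac{1}{31} \cdot 0 - 4441 = 0 - 4441 = -4441$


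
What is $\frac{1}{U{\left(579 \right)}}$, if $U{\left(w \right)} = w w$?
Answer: $\frac{1}{335241} \approx 2.9829 \cdot 10^{-6}$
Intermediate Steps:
$U{\left(w \right)} = w^{2}$
$\frac{1}{U{\left(579 \right)}} = \frac{1}{579^{2}} = \frac{1}{335241}$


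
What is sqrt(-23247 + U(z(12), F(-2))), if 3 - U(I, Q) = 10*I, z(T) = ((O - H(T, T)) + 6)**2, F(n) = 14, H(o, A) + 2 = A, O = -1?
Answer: I*sqrt(23494) ≈ 153.28*I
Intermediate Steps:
H(o, A) = -2 + A
z(T) = (7 - T)**2 (z(T) = ((-1 - (-2 + T)) + 6)**2 = ((-1 + (2 - T)) + 6)**2 = ((1 - T) + 6)**2 = (7 - T)**2)
U(I, Q) = 3 - 10*I
sqrt(-23247 + U(z(12), F(-2))) = sqrt(-23247 + (3 - 10*(-7 + 12)**2)) = sqrt(-23247 + (3 - 10*5**2)) = sqrt(-23247 + (3 - 10*25)) = sqrt(-23247 + (3 - 250)) = sqrt(-23247 - 247) = sqrt(-23494) = I*sqrt(23494)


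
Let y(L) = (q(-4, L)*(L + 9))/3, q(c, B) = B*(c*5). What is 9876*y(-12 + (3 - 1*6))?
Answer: -5925600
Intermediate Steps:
q(c, B) = 5*B*c (q(c, B) = B*(5*c) = 5*B*c)
y(L) = -20*L*(9 + L)/3 (y(L) = ((5*L*(-4))*(L + 9))/3 = ((-20*L)*(9 + L))*(1/3) = -20*L*(9 + L)*(1/3) = -20*L*(9 + L)/3)
9876*y(-12 + (3 - 1*6)) = 9876*(-20*(-12 + (3 - 1*6))*(9 + (-12 + (3 - 1*6)))/3) = 9876*(-20*(-12 + (3 - 6))*(9 + (-12 + (3 - 6)))/3) = 9876*(-20*(-12 - 3)*(9 + (-12 - 3))/3) = 9876*(-20/3*(-15)*(9 - 15)) = 9876*(-20/3*(-15)*(-6)) = 9876*(-600) = -5925600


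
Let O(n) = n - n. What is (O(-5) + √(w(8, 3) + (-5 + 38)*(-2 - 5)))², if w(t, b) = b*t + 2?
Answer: -205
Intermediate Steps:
w(t, b) = 2 + b*t
O(n) = 0
(O(-5) + √(w(8, 3) + (-5 + 38)*(-2 - 5)))² = (0 + √((2 + 3*8) + (-5 + 38)*(-2 - 5)))² = (0 + √((2 + 24) + 33*(-7)))² = (0 + √(26 - 231))² = (0 + √(-205))² = (0 + I*√205)² = (I*√205)² = -205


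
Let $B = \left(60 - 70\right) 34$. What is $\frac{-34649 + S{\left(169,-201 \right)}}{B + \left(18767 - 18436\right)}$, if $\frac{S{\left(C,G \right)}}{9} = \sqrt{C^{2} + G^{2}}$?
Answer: $\frac{34649}{9} - 29 \sqrt{82} \approx 3587.3$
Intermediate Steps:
$B = -340$ ($B = \left(-10\right) 34 = -340$)
$S{\left(C,G \right)} = 9 \sqrt{C^{2} + G^{2}}$
$\frac{-34649 + S{\left(169,-201 \right)}}{B + \left(18767 - 18436\right)} = \frac{-34649 + 9 \sqrt{169^{2} + \left(-201\right)^{2}}}{-340 + \left(18767 - 18436\right)} = \frac{-34649 + 9 \sqrt{28561 + 40401}}{-340 + \left(18767 - 18436\right)} = \frac{-34649 + 9 \sqrt{68962}}{-340 + 331} = \frac{-34649 + 9 \cdot 29 \sqrt{82}}{-9} = \left(-34649 + 261 \sqrt{82}\right) \left(- \frac{1}{9}\right) = \frac{34649}{9} - 29 \sqrt{82}$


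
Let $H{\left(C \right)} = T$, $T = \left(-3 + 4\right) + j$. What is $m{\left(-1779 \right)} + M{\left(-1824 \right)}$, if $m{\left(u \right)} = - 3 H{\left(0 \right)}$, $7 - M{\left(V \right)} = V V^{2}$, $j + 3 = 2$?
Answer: $6068404231$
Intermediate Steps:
$j = -1$ ($j = -3 + 2 = -1$)
$M{\left(V \right)} = 7 - V^{3}$ ($M{\left(V \right)} = 7 - V V^{2} = 7 - V^{3}$)
$T = 0$ ($T = \left(-3 + 4\right) - 1 = 1 - 1 = 0$)
$H{\left(C \right)} = 0$
$m{\left(u \right)} = 0$ ($m{\left(u \right)} = \left(-3\right) 0 = 0$)
$m{\left(-1779 \right)} + M{\left(-1824 \right)} = 0 + \left(7 - \left(-1824\right)^{3}\right) = 0 + \left(7 - -6068404224\right) = 0 + \left(7 + 6068404224\right) = 0 + 6068404231 = 6068404231$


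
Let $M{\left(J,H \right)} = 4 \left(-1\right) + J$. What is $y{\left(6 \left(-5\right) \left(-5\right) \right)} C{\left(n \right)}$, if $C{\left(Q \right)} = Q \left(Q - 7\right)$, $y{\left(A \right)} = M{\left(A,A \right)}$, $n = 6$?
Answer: $-876$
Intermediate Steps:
$M{\left(J,H \right)} = -4 + J$
$y{\left(A \right)} = -4 + A$
$C{\left(Q \right)} = Q \left(-7 + Q\right)$
$y{\left(6 \left(-5\right) \left(-5\right) \right)} C{\left(n \right)} = \left(-4 + 6 \left(-5\right) \left(-5\right)\right) 6 \left(-7 + 6\right) = \left(-4 - -150\right) 6 \left(-1\right) = \left(-4 + 150\right) \left(-6\right) = 146 \left(-6\right) = -876$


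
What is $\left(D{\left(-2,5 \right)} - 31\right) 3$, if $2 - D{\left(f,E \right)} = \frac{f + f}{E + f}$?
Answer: $-83$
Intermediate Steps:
$D{\left(f,E \right)} = 2 - \frac{2 f}{E + f}$ ($D{\left(f,E \right)} = 2 - \frac{f + f}{E + f} = 2 - \frac{2 f}{E + f}$)
$\left(D{\left(-2,5 \right)} - 31\right) 3 = \left(2 \cdot 5 \frac{1}{5 - 2} - 31\right) 3 = \left(2 \cdot 5 \cdot \frac{1}{3} - 31\right) 3 = \left(\frac{10}{3} - 31\right) 3 = \left(- \frac{83}{3}\right) 3 = -83$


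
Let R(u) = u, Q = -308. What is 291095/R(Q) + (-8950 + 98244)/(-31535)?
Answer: -1315311911/1387540 ≈ -947.95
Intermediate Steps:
291095/R(Q) + (-8950 + 98244)/(-31535) = 291095/(-308) + (-8950 + 98244)/(-31535) = 291095*(-1/308) + 89294*(-1/31535) = -41585/44 - 89294/31535 = -1315311911/1387540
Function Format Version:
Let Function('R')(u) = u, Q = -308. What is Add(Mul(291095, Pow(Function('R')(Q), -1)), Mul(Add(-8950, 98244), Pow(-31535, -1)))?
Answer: Rational(-1315311911, 1387540) ≈ -947.95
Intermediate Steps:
Add(Mul(291095, Pow(Function('R')(Q), -1)), Mul(Add(-8950, 98244), Pow(-31535, -1))) = Add(Mul(291095, Pow(-308, -1)), Mul(Add(-8950, 98244), Pow(-31535, -1))) = Add(Mul(291095, Rational(-1, 308)), Mul(89294, Rational(-1, 31535))) = Add(Rational(-41585, 44), Rational(-89294, 31535)) = Rational(-1315311911, 1387540)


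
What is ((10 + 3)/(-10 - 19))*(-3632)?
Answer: 47216/29 ≈ 1628.1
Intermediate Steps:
((10 + 3)/(-10 - 19))*(-3632) = (13/(-29))*(-3632) = (13*(-1/29))*(-3632) = -13/29*(-3632) = 47216/29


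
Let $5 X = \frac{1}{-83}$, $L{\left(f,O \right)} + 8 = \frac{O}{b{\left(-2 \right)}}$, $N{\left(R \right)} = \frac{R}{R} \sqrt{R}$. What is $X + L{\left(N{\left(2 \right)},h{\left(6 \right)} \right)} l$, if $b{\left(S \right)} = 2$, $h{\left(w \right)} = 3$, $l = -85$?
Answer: $\frac{458573}{830} \approx 552.5$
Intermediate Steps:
$N{\left(R \right)} = \sqrt{R}$ ($N{\left(R \right)} = 1 \sqrt{R} = \sqrt{R}$)
$L{\left(f,O \right)} = -8 + \frac{O}{2}$
$X = - \frac{1}{415}$ ($X = \frac{1}{5 \left(-83\right)} = \frac{1}{5} \left(- \frac{1}{83}\right) = - \frac{1}{415} \approx -0.0024096$)
$X + L{\left(N{\left(2 \right)},h{\left(6 \right)} \right)} l = - \frac{1}{415} + \left(-8 + \frac{1}{2} \cdot 3\right) \left(-85\right) = - \frac{1}{415} + \left(-8 + \frac{3}{2}\right) \left(-85\right) = - \frac{1}{415} - - \frac{1105}{2} = - \frac{1}{415} + \frac{1105}{2} = \frac{458573}{830}$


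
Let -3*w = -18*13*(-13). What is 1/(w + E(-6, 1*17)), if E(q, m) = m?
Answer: -1/997 ≈ -0.0010030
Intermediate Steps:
w = -1014 (w = -(-18*13)*(-13)/3 = -(-78)*(-13) = -1/3*3042 = -1014)
1/(w + E(-6, 1*17)) = 1/(-1014 + 1*17) = 1/(-1014 + 17) = 1/(-997) = -1/997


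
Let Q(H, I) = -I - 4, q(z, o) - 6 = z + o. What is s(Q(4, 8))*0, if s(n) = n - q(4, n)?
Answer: 0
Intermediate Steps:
q(z, o) = 6 + o + z (q(z, o) = 6 + (z + o) = 6 + (o + z) = 6 + o + z)
Q(H, I) = -4 - I
s(n) = -10 (s(n) = n - (6 + n + 4) = n - (10 + n) = n + (-10 - n) = -10)
s(Q(4, 8))*0 = -10*0 = 0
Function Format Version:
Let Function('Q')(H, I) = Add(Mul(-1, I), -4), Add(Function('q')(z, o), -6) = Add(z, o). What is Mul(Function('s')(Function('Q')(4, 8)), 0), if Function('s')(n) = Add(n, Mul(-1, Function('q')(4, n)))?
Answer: 0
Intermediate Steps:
Function('q')(z, o) = Add(6, o, z) (Function('q')(z, o) = Add(6, Add(z, o)) = Add(6, Add(o, z)) = Add(6, o, z))
Function('Q')(H, I) = Add(-4, Mul(-1, I))
Function('s')(n) = -10 (Function('s')(n) = Add(n, Mul(-1, Add(6, n, 4))) = Add(n, Mul(-1, Add(10, n))) = Add(n, Add(-10, Mul(-1, n))) = -10)
Mul(Function('s')(Function('Q')(4, 8)), 0) = Mul(-10, 0) = 0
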